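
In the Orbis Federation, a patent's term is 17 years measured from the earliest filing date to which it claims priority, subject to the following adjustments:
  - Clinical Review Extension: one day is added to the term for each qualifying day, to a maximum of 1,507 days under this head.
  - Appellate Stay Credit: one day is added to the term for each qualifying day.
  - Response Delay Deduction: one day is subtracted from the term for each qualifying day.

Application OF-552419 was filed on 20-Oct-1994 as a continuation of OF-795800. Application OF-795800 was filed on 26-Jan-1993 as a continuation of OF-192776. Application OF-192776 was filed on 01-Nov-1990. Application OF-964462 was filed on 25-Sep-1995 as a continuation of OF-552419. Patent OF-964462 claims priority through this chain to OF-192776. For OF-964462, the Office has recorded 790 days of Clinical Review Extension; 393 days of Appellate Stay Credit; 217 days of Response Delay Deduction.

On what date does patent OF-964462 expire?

2010-06-24

Earliest priority filing: 1 November 1990.
Base term: 1 November 1990 + 17 years → 1 November 2007.
Clinical Review Extension: 790 days (within the 1507-day cap) → +790 days → 30 December 2009.
Appellate Stay Credit: +393 days → 27 January 2011.
Response Delay Deduction: −217 days → 24 June 2010.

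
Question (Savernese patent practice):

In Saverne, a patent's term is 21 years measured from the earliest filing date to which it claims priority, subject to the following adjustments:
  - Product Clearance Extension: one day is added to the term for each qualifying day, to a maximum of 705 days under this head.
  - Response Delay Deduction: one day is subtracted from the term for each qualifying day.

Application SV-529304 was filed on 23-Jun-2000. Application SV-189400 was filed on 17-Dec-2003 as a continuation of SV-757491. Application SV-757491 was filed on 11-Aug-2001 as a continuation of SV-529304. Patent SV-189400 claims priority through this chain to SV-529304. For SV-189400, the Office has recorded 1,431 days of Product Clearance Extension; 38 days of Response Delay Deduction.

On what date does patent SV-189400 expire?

April 21, 2023

Earliest priority filing: 23 June 2000.
Base term: 23 June 2000 + 21 years → 23 June 2021.
Product Clearance Extension: 1431 days claimed exceeds the 705-day cap, so +705 days → 29 May 2023.
Response Delay Deduction: −38 days → 21 April 2023.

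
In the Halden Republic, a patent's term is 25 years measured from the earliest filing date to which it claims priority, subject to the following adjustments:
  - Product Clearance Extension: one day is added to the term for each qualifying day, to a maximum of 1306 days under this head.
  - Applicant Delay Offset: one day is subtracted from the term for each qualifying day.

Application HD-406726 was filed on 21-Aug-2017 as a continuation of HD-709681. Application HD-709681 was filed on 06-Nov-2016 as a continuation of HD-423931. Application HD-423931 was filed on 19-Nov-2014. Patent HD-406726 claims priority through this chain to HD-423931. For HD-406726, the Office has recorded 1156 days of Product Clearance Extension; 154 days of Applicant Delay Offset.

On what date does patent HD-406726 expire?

Earliest priority filing: 19 November 2014.
Base term: 19 November 2014 + 25 years → 19 November 2039.
Product Clearance Extension: 1156 days (within the 1306-day cap) → +1156 days → 18 January 2043.
Applicant Delay Offset: −154 days → 17 August 2042.

2042-08-17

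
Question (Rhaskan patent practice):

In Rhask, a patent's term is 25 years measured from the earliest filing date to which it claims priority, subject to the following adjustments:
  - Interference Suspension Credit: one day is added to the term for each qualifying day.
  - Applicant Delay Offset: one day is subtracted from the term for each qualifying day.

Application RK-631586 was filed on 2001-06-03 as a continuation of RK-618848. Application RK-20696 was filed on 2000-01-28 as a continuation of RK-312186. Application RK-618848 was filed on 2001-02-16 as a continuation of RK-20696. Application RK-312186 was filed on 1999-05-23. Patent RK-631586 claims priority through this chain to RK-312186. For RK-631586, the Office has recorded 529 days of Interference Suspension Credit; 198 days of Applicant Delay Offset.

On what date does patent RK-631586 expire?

Earliest priority filing: 23 May 1999.
Base term: 23 May 1999 + 25 years → 23 May 2024.
Interference Suspension Credit: +529 days → 3 November 2025.
Applicant Delay Offset: −198 days → 19 April 2025.

2025-04-19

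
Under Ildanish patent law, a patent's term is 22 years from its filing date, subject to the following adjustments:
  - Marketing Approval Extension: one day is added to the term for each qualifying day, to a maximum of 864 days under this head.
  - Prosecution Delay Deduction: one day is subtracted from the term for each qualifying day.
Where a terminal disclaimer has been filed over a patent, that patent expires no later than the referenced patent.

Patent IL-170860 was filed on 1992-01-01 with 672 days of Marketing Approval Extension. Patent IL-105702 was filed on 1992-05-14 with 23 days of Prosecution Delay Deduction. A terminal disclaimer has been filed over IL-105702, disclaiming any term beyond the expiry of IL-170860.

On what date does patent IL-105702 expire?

April 21, 2014

Natural term of IL-105702:
  Base: filing + 22 years → 14 May 2014.
  Prosecution Delay Deduction: −23 days → 21 April 2014.
Expiry of referenced patent IL-170860:
  Base: filing + 22 years → 1 January 2014.
  Marketing Approval Extension: 672 days (within the 864-day cap) → +672 days → 4 November 2015.
Terminal disclaimer: IL-105702 expires on the earlier of 21 April 2014 and 4 November 2015.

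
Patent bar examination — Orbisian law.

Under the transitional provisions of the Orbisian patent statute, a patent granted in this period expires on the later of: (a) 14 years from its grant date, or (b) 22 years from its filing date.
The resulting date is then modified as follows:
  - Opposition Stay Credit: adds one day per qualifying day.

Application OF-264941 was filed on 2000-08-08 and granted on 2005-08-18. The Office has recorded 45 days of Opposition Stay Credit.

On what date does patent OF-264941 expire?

(a) grant + 14 years → 18 August 2019.
(b) filing + 22 years → 8 August 2022.
Later of the two: 8 August 2022.
Opposition Stay Credit: +45 days → 22 September 2022.

September 22, 2022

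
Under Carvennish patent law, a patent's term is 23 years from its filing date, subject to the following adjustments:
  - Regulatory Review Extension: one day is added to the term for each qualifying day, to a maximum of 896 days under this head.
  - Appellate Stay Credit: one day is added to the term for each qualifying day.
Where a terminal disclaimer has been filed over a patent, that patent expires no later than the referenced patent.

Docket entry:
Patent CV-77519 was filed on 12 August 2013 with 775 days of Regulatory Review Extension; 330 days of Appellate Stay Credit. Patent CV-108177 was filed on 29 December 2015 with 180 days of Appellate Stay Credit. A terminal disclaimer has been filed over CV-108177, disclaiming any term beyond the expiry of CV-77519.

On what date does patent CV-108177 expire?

Natural term of CV-108177:
  Base: filing + 23 years → 29 December 2038.
  Appellate Stay Credit: +180 days → 27 June 2039.
Expiry of referenced patent CV-77519:
  Base: filing + 23 years → 12 August 2036.
  Regulatory Review Extension: 775 days (within the 896-day cap) → +775 days → 26 September 2038.
  Appellate Stay Credit: +330 days → 22 August 2039.
Terminal disclaimer: CV-108177 expires on the earlier of 27 June 2039 and 22 August 2039.

2039-06-27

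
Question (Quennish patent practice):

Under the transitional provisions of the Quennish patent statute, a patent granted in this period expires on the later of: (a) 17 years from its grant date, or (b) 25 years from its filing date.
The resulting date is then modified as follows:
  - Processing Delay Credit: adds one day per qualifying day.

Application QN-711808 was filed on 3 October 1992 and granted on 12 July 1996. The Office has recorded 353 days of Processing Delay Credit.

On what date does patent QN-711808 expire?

September 21, 2018

(a) grant + 17 years → 12 July 2013.
(b) filing + 25 years → 3 October 2017.
Later of the two: 3 October 2017.
Processing Delay Credit: +353 days → 21 September 2018.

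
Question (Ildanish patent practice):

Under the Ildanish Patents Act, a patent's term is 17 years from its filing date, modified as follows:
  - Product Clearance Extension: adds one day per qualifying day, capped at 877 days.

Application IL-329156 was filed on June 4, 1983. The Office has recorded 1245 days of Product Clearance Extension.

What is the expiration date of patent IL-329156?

October 29, 2002

Base term: filing date + 17 years → 4 June 2000.
Product Clearance Extension: 1245 days claimed exceeds the 877-day cap, so +877 days → 29 October 2002.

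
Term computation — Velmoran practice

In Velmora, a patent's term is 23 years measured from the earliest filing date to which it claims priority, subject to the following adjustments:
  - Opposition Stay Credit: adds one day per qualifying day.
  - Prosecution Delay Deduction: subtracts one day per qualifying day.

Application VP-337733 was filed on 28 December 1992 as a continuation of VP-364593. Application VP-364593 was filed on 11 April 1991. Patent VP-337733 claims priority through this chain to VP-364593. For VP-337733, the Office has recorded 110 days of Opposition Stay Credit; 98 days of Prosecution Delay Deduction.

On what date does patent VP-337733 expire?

2014-04-23

Earliest priority filing: 11 April 1991.
Base term: 11 April 1991 + 23 years → 11 April 2014.
Opposition Stay Credit: +110 days → 30 July 2014.
Prosecution Delay Deduction: −98 days → 23 April 2014.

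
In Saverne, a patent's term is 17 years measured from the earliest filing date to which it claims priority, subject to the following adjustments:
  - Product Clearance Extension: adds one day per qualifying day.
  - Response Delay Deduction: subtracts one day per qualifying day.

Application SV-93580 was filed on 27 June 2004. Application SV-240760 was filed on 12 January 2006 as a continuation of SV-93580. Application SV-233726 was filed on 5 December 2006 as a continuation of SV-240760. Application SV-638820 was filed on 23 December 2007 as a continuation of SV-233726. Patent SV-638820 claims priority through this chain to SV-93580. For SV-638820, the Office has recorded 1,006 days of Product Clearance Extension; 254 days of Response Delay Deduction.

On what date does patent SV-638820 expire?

Earliest priority filing: 27 June 2004.
Base term: 27 June 2004 + 17 years → 27 June 2021.
Product Clearance Extension: +1006 days → 29 March 2024.
Response Delay Deduction: −254 days → 19 July 2023.

2023-07-19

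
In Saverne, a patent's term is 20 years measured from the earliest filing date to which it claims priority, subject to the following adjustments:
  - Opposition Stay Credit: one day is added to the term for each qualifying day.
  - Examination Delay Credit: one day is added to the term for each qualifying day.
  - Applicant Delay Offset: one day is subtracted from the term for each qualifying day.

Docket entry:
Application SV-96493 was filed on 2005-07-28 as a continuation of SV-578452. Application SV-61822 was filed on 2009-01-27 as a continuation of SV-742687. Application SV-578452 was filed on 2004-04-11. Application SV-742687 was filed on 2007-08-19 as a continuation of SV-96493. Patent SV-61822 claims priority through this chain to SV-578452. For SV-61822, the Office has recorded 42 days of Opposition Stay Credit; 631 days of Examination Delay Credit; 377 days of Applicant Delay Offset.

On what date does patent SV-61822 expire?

2025-02-01

Earliest priority filing: 11 April 2004.
Base term: 11 April 2004 + 20 years → 11 April 2024.
Opposition Stay Credit: +42 days → 23 May 2024.
Examination Delay Credit: +631 days → 13 February 2026.
Applicant Delay Offset: −377 days → 1 February 2025.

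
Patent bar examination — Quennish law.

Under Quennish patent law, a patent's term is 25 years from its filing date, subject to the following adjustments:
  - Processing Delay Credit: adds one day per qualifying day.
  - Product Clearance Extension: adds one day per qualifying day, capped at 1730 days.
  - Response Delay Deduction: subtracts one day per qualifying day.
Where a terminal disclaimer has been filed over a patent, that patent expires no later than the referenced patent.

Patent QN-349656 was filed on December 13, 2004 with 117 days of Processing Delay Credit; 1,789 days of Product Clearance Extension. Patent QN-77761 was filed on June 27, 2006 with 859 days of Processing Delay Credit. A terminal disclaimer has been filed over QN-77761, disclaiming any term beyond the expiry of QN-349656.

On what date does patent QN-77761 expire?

Natural term of QN-77761:
  Base: filing + 25 years → 27 June 2031.
  Processing Delay Credit: +859 days → 2 November 2033.
Expiry of referenced patent QN-349656:
  Base: filing + 25 years → 13 December 2029.
  Processing Delay Credit: +117 days → 9 April 2030.
  Product Clearance Extension: 1789 days claimed exceeds the 1730-day cap, so +1730 days → 3 January 2035.
Terminal disclaimer: QN-77761 expires on the earlier of 2 November 2033 and 3 January 2035.

2033-11-02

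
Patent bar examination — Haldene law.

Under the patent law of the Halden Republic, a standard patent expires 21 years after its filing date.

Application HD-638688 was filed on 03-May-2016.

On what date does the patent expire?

May 3, 2037

Filing date + 21 years → 3 May 2037.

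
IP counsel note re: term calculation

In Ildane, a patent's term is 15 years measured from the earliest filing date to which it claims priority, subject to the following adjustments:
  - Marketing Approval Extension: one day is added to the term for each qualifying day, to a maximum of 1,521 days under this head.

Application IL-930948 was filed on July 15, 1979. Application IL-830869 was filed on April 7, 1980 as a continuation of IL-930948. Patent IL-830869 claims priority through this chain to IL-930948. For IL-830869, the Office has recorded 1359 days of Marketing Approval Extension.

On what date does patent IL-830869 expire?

Earliest priority filing: 15 July 1979.
Base term: 15 July 1979 + 15 years → 15 July 1994.
Marketing Approval Extension: 1359 days (within the 1521-day cap) → +1359 days → 4 April 1998.

April 4, 1998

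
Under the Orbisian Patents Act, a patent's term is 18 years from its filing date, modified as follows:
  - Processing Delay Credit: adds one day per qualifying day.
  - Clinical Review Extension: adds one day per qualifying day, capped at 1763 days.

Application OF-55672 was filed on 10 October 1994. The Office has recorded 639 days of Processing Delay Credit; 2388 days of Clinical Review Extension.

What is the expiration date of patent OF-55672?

Base term: filing date + 18 years → 10 October 2012.
Processing Delay Credit: +639 days → 11 July 2014.
Clinical Review Extension: 2388 days claimed exceeds the 1763-day cap, so +1763 days → 9 May 2019.

2019-05-09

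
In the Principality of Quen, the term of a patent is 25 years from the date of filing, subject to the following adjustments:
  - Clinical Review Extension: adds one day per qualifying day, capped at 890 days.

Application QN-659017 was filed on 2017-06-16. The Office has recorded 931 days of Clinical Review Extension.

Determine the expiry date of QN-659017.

November 22, 2044

Base term: filing date + 25 years → 16 June 2042.
Clinical Review Extension: 931 days claimed exceeds the 890-day cap, so +890 days → 22 November 2044.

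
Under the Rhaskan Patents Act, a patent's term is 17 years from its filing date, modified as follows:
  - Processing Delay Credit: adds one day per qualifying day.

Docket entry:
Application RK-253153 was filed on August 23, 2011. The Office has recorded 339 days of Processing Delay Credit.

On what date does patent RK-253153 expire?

2029-07-28

Base term: filing date + 17 years → 23 August 2028.
Processing Delay Credit: +339 days → 28 July 2029.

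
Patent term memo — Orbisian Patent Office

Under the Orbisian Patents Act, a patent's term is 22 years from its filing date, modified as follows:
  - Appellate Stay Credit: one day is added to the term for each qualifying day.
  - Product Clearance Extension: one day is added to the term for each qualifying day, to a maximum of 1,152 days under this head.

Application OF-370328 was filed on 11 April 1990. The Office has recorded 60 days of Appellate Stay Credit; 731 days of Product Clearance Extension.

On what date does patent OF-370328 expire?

Base term: filing date + 22 years → 11 April 2012.
Appellate Stay Credit: +60 days → 10 June 2012.
Product Clearance Extension: 731 days (within the 1152-day cap) → +731 days → 11 June 2014.

2014-06-11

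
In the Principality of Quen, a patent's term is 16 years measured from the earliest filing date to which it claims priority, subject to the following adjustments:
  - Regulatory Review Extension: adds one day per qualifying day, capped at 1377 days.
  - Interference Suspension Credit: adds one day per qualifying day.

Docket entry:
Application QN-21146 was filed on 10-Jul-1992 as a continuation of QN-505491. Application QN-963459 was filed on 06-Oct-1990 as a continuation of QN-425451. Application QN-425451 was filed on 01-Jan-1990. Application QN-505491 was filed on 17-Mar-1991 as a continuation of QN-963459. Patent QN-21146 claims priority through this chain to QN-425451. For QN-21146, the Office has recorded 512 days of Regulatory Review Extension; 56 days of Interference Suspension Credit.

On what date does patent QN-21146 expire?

July 23, 2007

Earliest priority filing: 1 January 1990.
Base term: 1 January 1990 + 16 years → 1 January 2006.
Regulatory Review Extension: 512 days (within the 1377-day cap) → +512 days → 28 May 2007.
Interference Suspension Credit: +56 days → 23 July 2007.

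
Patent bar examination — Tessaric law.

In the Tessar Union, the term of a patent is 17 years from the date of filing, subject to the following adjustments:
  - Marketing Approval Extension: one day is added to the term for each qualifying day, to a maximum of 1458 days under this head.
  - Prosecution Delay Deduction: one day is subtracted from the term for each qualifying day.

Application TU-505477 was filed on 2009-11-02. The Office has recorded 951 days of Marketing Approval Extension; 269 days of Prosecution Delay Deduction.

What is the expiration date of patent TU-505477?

2028-09-14

Base term: filing date + 17 years → 2 November 2026.
Marketing Approval Extension: 951 days (within the 1458-day cap) → +951 days → 10 June 2029.
Prosecution Delay Deduction: −269 days → 14 September 2028.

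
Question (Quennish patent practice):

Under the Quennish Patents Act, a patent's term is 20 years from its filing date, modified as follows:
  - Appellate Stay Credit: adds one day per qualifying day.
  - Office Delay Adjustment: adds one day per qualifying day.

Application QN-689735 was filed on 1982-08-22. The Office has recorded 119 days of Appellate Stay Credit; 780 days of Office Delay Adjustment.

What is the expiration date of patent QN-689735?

Base term: filing date + 20 years → 22 August 2002.
Appellate Stay Credit: +119 days → 19 December 2002.
Office Delay Adjustment: +780 days → 6 February 2005.

2005-02-06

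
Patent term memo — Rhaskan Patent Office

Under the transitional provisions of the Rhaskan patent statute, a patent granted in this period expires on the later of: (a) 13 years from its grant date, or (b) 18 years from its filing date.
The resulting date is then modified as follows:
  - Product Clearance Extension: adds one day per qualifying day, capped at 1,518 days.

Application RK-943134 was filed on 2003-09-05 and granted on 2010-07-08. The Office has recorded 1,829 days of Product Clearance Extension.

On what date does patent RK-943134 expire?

September 3, 2027

(a) grant + 13 years → 8 July 2023.
(b) filing + 18 years → 5 September 2021.
Later of the two: 8 July 2023.
Product Clearance Extension: 1829 days claimed exceeds the 1518-day cap, so +1518 days → 3 September 2027.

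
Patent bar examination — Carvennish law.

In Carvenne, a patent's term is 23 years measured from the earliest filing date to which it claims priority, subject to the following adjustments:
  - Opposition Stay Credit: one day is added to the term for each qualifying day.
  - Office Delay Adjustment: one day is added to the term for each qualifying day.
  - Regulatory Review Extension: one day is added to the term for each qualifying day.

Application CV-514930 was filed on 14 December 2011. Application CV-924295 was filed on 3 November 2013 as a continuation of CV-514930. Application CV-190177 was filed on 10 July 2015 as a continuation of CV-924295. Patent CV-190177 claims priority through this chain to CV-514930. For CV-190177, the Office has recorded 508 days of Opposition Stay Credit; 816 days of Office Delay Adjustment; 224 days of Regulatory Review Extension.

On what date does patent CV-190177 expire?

2039-03-11

Earliest priority filing: 14 December 2011.
Base term: 14 December 2011 + 23 years → 14 December 2034.
Opposition Stay Credit: +508 days → 5 May 2036.
Office Delay Adjustment: +816 days → 30 July 2038.
Regulatory Review Extension: +224 days → 11 March 2039.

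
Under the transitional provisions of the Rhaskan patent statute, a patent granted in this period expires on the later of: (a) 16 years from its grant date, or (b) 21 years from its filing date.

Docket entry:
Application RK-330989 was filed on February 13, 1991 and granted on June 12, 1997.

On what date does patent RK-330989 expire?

June 12, 2013

(a) grant + 16 years → 12 June 2013.
(b) filing + 21 years → 13 February 2012.
Later of the two: 12 June 2013.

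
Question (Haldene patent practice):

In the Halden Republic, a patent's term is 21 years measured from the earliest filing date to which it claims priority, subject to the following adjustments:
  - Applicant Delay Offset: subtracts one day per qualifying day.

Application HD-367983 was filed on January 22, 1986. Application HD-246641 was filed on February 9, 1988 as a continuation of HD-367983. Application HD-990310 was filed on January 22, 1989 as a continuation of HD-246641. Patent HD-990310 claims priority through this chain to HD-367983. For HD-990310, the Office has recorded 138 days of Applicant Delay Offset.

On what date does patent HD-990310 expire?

September 6, 2006

Earliest priority filing: 22 January 1986.
Base term: 22 January 1986 + 21 years → 22 January 2007.
Applicant Delay Offset: −138 days → 6 September 2006.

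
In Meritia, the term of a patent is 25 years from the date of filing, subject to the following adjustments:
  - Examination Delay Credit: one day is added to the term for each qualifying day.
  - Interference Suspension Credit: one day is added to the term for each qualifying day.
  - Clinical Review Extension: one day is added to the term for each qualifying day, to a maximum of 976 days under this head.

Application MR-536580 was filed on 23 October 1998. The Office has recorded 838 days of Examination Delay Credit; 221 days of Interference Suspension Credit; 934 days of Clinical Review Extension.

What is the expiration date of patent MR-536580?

Base term: filing date + 25 years → 23 October 2023.
Examination Delay Credit: +838 days → 7 February 2026.
Interference Suspension Credit: +221 days → 16 September 2026.
Clinical Review Extension: 934 days (within the 976-day cap) → +934 days → 7 April 2029.

2029-04-07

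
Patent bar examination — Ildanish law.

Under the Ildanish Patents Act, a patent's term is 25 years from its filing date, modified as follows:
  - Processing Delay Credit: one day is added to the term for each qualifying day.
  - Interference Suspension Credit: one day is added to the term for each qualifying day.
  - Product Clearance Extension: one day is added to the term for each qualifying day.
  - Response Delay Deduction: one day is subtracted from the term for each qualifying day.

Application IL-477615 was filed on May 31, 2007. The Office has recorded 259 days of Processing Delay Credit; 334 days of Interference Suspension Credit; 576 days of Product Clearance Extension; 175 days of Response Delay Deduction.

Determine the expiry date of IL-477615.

Base term: filing date + 25 years → 31 May 2032.
Processing Delay Credit: +259 days → 14 February 2033.
Interference Suspension Credit: +334 days → 14 January 2034.
Product Clearance Extension: +576 days → 13 August 2035.
Response Delay Deduction: −175 days → 19 February 2035.

February 19, 2035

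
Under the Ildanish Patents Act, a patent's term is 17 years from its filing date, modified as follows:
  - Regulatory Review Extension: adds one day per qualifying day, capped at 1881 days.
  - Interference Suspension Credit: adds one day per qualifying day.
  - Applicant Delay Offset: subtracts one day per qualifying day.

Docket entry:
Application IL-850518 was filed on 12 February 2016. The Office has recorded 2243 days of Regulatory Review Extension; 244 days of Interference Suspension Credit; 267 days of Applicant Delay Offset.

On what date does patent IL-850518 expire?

Base term: filing date + 17 years → 12 February 2033.
Regulatory Review Extension: 2243 days claimed exceeds the 1881-day cap, so +1881 days → 8 April 2038.
Interference Suspension Credit: +244 days → 8 December 2038.
Applicant Delay Offset: −267 days → 16 March 2038.

March 16, 2038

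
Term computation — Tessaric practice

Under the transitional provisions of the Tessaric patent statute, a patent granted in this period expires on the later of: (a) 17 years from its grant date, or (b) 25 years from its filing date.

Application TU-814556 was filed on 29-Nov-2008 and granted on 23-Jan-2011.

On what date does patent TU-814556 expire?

(a) grant + 17 years → 23 January 2028.
(b) filing + 25 years → 29 November 2033.
Later of the two: 29 November 2033.

November 29, 2033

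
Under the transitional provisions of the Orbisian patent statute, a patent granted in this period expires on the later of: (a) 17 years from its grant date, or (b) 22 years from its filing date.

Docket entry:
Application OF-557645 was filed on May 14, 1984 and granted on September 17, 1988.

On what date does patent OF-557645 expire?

2006-05-14

(a) grant + 17 years → 17 September 2005.
(b) filing + 22 years → 14 May 2006.
Later of the two: 14 May 2006.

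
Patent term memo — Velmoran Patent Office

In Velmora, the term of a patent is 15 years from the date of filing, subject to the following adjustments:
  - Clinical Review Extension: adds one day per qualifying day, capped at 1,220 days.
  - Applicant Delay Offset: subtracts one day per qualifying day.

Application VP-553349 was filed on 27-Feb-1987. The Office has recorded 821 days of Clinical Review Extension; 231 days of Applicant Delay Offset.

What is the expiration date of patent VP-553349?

Base term: filing date + 15 years → 27 February 2002.
Clinical Review Extension: 821 days (within the 1220-day cap) → +821 days → 28 May 2004.
Applicant Delay Offset: −231 days → 10 October 2003.

October 10, 2003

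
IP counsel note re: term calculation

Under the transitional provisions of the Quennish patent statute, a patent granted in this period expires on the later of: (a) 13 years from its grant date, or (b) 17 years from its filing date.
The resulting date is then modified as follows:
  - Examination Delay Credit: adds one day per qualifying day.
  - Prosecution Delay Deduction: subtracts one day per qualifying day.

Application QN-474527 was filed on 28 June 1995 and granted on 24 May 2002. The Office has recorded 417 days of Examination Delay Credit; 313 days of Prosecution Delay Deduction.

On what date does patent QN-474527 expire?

(a) grant + 13 years → 24 May 2015.
(b) filing + 17 years → 28 June 2012.
Later of the two: 24 May 2015.
Examination Delay Credit: +417 days → 14 July 2016.
Prosecution Delay Deduction: −313 days → 5 September 2015.

2015-09-05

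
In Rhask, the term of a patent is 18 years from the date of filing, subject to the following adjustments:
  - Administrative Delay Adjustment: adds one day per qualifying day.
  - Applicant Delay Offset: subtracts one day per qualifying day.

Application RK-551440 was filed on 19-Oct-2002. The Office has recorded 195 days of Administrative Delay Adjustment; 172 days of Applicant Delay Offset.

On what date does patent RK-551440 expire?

Base term: filing date + 18 years → 19 October 2020.
Administrative Delay Adjustment: +195 days → 2 May 2021.
Applicant Delay Offset: −172 days → 11 November 2020.

November 11, 2020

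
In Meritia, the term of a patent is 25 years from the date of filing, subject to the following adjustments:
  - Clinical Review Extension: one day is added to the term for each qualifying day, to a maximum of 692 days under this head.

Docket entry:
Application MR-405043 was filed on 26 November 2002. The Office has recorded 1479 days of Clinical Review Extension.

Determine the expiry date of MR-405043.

October 18, 2029

Base term: filing date + 25 years → 26 November 2027.
Clinical Review Extension: 1479 days claimed exceeds the 692-day cap, so +692 days → 18 October 2029.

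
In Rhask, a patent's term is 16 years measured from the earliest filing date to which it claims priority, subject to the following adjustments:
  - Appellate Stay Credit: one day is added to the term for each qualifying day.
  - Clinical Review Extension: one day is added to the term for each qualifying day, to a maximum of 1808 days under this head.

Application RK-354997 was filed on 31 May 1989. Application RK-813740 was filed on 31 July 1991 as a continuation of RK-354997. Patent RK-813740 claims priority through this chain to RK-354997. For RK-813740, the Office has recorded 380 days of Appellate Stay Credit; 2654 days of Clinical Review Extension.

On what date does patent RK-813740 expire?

Earliest priority filing: 31 May 1989.
Base term: 31 May 1989 + 16 years → 31 May 2005.
Appellate Stay Credit: +380 days → 15 June 2006.
Clinical Review Extension: 2654 days claimed exceeds the 1808-day cap, so +1808 days → 28 May 2011.

2011-05-28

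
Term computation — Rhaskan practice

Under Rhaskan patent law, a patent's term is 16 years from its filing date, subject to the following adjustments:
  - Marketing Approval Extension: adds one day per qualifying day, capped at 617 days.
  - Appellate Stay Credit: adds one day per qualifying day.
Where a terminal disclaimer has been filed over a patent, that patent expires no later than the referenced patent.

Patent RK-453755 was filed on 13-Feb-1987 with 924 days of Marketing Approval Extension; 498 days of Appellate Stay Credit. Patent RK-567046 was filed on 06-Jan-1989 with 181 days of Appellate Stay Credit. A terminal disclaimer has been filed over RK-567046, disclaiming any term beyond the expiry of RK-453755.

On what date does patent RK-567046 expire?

2005-07-06

Natural term of RK-567046:
  Base: filing + 16 years → 6 January 2005.
  Appellate Stay Credit: +181 days → 6 July 2005.
Expiry of referenced patent RK-453755:
  Base: filing + 16 years → 13 February 2003.
  Marketing Approval Extension: 924 days claimed exceeds the 617-day cap, so +617 days → 22 October 2004.
  Appellate Stay Credit: +498 days → 4 March 2006.
Terminal disclaimer: RK-567046 expires on the earlier of 6 July 2005 and 4 March 2006.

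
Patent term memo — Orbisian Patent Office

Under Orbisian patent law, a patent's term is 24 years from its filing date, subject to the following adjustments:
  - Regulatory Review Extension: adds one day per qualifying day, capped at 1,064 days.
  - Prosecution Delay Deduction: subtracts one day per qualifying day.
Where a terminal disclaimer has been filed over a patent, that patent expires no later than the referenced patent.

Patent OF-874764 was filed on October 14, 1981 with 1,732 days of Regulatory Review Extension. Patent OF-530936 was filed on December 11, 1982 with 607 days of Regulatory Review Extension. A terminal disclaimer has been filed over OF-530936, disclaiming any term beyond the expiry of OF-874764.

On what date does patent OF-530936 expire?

Natural term of OF-530936:
  Base: filing + 24 years → 11 December 2006.
  Regulatory Review Extension: 607 days (within the 1064-day cap) → +607 days → 9 August 2008.
Expiry of referenced patent OF-874764:
  Base: filing + 24 years → 14 October 2005.
  Regulatory Review Extension: 1732 days claimed exceeds the 1064-day cap, so +1064 days → 12 September 2008.
Terminal disclaimer: OF-530936 expires on the earlier of 9 August 2008 and 12 September 2008.

August 9, 2008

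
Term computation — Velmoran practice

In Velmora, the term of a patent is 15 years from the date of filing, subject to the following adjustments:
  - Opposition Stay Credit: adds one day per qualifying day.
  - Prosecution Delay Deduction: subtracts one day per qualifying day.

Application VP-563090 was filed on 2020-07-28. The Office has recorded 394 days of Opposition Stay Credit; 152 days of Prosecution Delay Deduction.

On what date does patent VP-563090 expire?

March 26, 2036

Base term: filing date + 15 years → 28 July 2035.
Opposition Stay Credit: +394 days → 25 August 2036.
Prosecution Delay Deduction: −152 days → 26 March 2036.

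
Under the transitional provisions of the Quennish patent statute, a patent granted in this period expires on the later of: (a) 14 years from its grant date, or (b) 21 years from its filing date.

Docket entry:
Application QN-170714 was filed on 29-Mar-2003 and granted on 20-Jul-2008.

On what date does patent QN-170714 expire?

March 29, 2024

(a) grant + 14 years → 20 July 2022.
(b) filing + 21 years → 29 March 2024.
Later of the two: 29 March 2024.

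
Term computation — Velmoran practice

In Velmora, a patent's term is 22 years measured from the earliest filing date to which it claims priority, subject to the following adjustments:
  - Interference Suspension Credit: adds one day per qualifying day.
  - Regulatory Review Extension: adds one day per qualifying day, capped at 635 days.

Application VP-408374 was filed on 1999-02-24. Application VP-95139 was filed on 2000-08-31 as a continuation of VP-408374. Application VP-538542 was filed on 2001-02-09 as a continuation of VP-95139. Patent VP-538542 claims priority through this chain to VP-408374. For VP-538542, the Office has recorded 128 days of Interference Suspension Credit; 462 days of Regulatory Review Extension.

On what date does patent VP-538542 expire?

Earliest priority filing: 24 February 1999.
Base term: 24 February 1999 + 22 years → 24 February 2021.
Interference Suspension Credit: +128 days → 2 July 2021.
Regulatory Review Extension: 462 days (within the 635-day cap) → +462 days → 7 October 2022.

October 7, 2022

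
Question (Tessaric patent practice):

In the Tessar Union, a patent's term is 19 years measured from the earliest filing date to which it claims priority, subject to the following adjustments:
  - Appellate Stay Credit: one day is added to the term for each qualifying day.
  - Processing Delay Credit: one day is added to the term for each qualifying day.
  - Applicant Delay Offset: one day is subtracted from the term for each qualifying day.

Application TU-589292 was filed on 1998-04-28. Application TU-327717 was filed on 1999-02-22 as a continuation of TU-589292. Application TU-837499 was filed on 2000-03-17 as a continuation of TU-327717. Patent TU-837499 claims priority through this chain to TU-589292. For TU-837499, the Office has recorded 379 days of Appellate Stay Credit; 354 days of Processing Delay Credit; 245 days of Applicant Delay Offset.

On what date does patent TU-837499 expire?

Earliest priority filing: 28 April 1998.
Base term: 28 April 1998 + 19 years → 28 April 2017.
Appellate Stay Credit: +379 days → 12 May 2018.
Processing Delay Credit: +354 days → 1 May 2019.
Applicant Delay Offset: −245 days → 29 August 2018.

2018-08-29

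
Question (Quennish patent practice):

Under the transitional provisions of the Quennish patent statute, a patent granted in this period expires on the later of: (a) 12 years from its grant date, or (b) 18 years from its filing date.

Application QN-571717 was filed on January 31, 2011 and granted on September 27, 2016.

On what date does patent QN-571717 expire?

January 31, 2029

(a) grant + 12 years → 27 September 2028.
(b) filing + 18 years → 31 January 2029.
Later of the two: 31 January 2029.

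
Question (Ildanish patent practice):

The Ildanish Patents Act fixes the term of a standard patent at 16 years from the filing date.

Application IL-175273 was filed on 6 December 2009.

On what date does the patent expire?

December 6, 2025

Filing date + 16 years → 6 December 2025.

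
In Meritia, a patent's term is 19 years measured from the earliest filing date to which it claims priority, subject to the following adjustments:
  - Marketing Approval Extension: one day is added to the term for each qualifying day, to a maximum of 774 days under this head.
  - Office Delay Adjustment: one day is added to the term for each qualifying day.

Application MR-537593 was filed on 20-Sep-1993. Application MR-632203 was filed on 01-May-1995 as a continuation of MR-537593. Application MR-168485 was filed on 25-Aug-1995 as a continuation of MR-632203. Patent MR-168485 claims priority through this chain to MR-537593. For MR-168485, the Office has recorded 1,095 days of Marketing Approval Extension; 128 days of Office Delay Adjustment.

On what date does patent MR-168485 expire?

2015-03-11

Earliest priority filing: 20 September 1993.
Base term: 20 September 1993 + 19 years → 20 September 2012.
Marketing Approval Extension: 1095 days claimed exceeds the 774-day cap, so +774 days → 3 November 2014.
Office Delay Adjustment: +128 days → 11 March 2015.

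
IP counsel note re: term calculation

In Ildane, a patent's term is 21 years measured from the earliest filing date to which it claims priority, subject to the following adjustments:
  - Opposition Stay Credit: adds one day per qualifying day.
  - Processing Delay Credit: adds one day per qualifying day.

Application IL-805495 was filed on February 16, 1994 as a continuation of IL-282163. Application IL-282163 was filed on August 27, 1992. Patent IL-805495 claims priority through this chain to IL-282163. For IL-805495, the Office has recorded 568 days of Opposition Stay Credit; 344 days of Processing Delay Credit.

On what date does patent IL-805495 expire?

Earliest priority filing: 27 August 1992.
Base term: 27 August 1992 + 21 years → 27 August 2013.
Opposition Stay Credit: +568 days → 18 March 2015.
Processing Delay Credit: +344 days → 25 February 2016.

2016-02-25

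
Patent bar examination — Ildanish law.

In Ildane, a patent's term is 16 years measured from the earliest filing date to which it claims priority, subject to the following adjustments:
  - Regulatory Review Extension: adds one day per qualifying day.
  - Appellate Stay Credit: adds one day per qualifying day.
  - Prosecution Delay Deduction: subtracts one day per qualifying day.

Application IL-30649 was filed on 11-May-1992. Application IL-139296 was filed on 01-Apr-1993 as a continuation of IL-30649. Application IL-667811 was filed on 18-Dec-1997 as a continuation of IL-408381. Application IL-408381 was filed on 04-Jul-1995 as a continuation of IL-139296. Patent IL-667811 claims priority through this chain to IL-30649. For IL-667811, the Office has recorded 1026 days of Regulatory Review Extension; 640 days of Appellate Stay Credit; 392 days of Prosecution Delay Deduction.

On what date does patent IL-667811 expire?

2011-11-06

Earliest priority filing: 11 May 1992.
Base term: 11 May 1992 + 16 years → 11 May 2008.
Regulatory Review Extension: +1026 days → 3 March 2011.
Appellate Stay Credit: +640 days → 2 December 2012.
Prosecution Delay Deduction: −392 days → 6 November 2011.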